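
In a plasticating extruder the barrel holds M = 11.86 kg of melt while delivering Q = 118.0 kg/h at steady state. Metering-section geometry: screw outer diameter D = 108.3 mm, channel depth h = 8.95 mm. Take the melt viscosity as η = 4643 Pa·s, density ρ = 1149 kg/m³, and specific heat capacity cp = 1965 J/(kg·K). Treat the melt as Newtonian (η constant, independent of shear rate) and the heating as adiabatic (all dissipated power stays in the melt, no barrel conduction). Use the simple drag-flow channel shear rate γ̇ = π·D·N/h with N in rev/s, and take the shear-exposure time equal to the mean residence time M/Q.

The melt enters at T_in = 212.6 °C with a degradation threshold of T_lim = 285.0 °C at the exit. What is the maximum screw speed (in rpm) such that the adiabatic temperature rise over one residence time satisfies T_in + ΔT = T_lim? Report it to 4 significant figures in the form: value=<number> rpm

value=15.57 rpm

Throughput in SI: Q_s = 118.0 kg/h ÷ 3600 s/h = 0.0327778 kg/s
t_res = M / Q_s = 11.86 ÷ 0.0327778 = 361.831 s
Geometry in SI: D = 108.3 mm → 0.1083 m, h = 8.95 mm → 0.00895 m
ΔT_a = T_lim − T_in = 285.0 °C − 212.6 °C = 72.4 K
γ̇_max² = ΔT_a·ρ·cp/(η·t_res) = 72.4·1149·1965/(4643·361.831) = 97.301 s⁻²
γ̇_max = sqrt(97.301) = 9.86413 s⁻¹
N_max = γ̇_max·h / (π·D) = 9.86413 · 0.00895 / (π · 0.1083) = 0.25948 rev/s = 15.5688 rpm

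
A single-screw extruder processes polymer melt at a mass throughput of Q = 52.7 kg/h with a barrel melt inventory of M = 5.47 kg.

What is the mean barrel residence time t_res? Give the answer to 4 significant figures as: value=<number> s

value=373.7 s

Throughput in SI: Q_s = 52.7 kg/h ÷ 3600 s/h = 0.0146389 kg/s
t_res = M / Q_s = 5.47 ÷ 0.0146389 = 373.662 s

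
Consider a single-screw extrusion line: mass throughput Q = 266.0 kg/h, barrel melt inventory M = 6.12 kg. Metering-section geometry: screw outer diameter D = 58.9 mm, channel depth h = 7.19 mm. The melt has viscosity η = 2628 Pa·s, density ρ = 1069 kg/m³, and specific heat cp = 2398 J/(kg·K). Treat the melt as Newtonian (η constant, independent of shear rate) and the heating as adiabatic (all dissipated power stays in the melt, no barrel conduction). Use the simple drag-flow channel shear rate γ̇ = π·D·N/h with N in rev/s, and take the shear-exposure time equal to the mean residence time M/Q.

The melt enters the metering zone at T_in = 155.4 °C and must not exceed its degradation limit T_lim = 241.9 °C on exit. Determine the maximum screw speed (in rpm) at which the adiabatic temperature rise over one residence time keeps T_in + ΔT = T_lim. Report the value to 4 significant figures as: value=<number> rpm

Q_s = Q / 3600 = 266.0 / 3600 = 0.0738889 kg/s
t_res = M / Q_s = 6.12 / 0.0738889 = 82.8271 s
Convert to metres: D = 0.0589 m, h = 0.00719 m
ΔT_a = T_lim − T_in = 241.9 − 155.4 = 86.5 K
γ̇_max² = ΔT_a·ρ·cp/(η·t_res) = 86.5·1069·2398/(2628·82.8271) = 1018.7 s⁻²
γ̇_max = sqrt(1018.7) = 31.917 s⁻¹
Solve γ̇ = πDN/h for N: N_max = γ̇_max·h/(π·D) = 31.917 × 0.00719 / (π × 0.0589) = 1.24018 rev/s = 74.4111 rpm

value=74.41 rpm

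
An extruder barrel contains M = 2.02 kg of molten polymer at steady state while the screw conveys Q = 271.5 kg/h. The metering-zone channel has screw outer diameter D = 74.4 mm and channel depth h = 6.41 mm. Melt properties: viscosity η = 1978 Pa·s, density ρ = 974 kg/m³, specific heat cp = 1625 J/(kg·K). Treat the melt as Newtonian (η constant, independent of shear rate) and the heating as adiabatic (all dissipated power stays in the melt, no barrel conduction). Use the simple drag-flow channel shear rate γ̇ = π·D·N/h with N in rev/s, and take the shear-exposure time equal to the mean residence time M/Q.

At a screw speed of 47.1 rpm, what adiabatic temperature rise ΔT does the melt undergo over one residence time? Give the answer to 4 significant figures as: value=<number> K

Throughput in SI: Q_s = 271.5 kg/h ÷ 3600 s/h = 0.0754167 kg/s
t_res = M / Q_s = 2.02 ÷ 0.0754167 = 26.7845 s
Convert to SI: D = 0.0744 m, h = 0.00641 m, N = 47.1/60 = 0.785 rev/s
Shear rate: γ̇ = πDN/h = π·0.0744·0.785/0.00641 = 28.6243 s⁻¹
Adiabatic rise: ΔT = η γ̇² t_res / (ρ cp) = 1978·(28.6243)²·26.7845 / (974·1625) = 27.4263 K

value=27.43 K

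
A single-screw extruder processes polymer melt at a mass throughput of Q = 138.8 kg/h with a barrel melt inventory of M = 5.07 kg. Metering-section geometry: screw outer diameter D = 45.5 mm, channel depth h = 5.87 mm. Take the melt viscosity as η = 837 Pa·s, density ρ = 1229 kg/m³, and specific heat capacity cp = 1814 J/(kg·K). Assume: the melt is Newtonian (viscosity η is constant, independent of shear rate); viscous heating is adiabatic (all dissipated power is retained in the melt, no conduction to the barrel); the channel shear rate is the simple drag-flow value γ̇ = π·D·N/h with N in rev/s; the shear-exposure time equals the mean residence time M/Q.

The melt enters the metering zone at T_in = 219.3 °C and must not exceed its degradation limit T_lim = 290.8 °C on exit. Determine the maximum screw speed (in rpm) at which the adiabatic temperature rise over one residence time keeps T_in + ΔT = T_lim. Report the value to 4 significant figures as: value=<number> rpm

value=93.77 rpm

Throughput in SI: Q_s = 138.8 kg/h ÷ 3600 s/h = 0.0385556 kg/s
Mean residence time: t_res = M/Q_s = 5.07 kg / 0.0385556 kg/s = 131.499 s
D = 45.5 mm = 0.0455 m;  h = 5.87 mm = 0.00587 m
ΔT_a = T_lim − T_in = 290.8 − 219.3 = 71.5 K
Invert ΔT = ηγ̇²t_res/(ρcp) for γ̇: γ̇_max² = ΔT_a ρ cp / (η t_res) = 71.5·1229·1814 / (837·131.499) = 1448.27 s⁻²
Take the square root: γ̇_max = √(1448.27) = 38.0561 s⁻¹
N_max = γ̇_max·h / (π·D) = 38.0561 · 0.00587 / (π · 0.0455) = 1.56279 rev/s = 93.7675 rpm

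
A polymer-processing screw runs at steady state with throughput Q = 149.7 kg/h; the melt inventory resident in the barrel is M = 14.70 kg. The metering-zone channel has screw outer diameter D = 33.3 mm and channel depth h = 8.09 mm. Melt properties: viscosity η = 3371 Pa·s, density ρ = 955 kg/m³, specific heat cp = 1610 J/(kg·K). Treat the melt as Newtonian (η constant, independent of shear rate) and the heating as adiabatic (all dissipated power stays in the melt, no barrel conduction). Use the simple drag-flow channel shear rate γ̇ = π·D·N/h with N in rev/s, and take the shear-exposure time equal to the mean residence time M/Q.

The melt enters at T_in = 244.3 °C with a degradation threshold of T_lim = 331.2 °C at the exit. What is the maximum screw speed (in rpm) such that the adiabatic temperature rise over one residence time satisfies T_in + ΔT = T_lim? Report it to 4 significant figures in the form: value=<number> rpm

Convert throughput: Q = 149.7 kg/h = 149.7/3600 = 0.0415833 kg/s
Mean residence time: t_res = M/Q_s = 14.70 kg / 0.0415833 kg/s = 353.507 s
D = 33.3 mm = 0.0333 m;  h = 8.09 mm = 0.00809 m
ΔT_a = T_lim − T_in = 331.2 − 244.3 = 86.9 K
γ̇_max² = ΔT_a·ρ·cp/(η·t_res) = 86.9·955·1610/(3371·353.507) = 112.122 s⁻²
Take the square root: γ̇_max = √(112.122) = 10.5888 s⁻¹
N_max = γ̇_max·h / (π·D) = 10.5888 · 0.00809 / (π · 0.0333) = 0.818843 rev/s = 49.1306 rpm

value=49.13 rpm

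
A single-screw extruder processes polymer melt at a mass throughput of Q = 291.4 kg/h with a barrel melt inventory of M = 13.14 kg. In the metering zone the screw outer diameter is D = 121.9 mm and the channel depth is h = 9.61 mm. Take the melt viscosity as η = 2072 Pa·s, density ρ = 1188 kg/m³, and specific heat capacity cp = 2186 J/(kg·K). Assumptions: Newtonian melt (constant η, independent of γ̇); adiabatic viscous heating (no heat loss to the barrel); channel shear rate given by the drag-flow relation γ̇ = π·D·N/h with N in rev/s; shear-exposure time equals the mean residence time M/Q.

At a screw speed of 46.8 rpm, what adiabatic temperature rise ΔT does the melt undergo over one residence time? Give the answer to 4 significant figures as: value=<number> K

value=125.1 K

Q_s = Q / 3600 = 291.4 / 3600 = 0.0809444 kg/s
Mean residence time: t_res = M/Q_s = 13.14 kg / 0.0809444 kg/s = 162.334 s
Geometry in metres: D = 121.9 mm → 0.1219 m, h = 9.61 mm → 0.00961 m; screw speed N = 46.8 rpm = 0.78 rev/s
Shear rate: γ̇ = πDN/h = π·0.1219·0.78/0.00961 = 31.0831 s⁻¹
ΔT = η·γ̇²·t_res / (ρ·cp) = 2072 · (31.0831)² · 162.334 / (1188 · 2186) = 125.136 K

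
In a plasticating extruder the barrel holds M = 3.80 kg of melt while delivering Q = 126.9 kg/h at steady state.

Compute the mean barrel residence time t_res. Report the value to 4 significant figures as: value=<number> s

value=107.8 s

Q_s = Q / 3600 = 126.9 / 3600 = 0.03525 kg/s
t_res = M / Q_s = 3.80 / 0.03525 = 107.801 s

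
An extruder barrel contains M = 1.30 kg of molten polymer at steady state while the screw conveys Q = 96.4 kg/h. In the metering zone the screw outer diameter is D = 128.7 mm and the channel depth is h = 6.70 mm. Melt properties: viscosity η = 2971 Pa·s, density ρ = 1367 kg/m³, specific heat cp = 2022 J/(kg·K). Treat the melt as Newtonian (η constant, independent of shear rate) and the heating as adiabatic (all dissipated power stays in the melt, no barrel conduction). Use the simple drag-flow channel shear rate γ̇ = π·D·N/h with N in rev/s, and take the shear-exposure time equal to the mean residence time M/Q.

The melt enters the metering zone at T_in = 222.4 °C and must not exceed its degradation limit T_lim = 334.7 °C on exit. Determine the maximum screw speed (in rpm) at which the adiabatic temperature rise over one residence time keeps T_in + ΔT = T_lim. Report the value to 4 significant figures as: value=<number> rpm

value=46.12 rpm

Convert throughput: Q = 96.4 kg/h = 96.4/3600 = 0.0267778 kg/s
t_res = M / Q_s = 1.30 / 0.0267778 = 48.5477 s
Geometry in SI: D = 128.7 mm → 0.1287 m, h = 6.70 mm → 0.0067 m
ΔT_a = T_lim − T_in = 334.7 °C − 222.4 °C = 112.3 K
γ̇_max² = ΔT_a·ρ·cp / (η·t_res) = [112.3 × 1367 × 2022] / [2971 × 48.5477] = 2152.08 s⁻²
γ̇_max = √2152.08 = 46.3905 s⁻¹
N_max = γ̇_max h / (πD) = 46.3905·0.0067/(π·0.1287) = 0.768733 rev/s → ×60 = 46.124 rpm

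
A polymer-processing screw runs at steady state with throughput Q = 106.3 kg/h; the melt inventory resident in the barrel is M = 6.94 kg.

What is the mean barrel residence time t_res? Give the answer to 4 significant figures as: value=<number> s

Convert throughput: Q = 106.3 kg/h = 106.3/3600 = 0.0295278 kg/s
t_res = M / Q_s = 6.94 ÷ 0.0295278 = 235.033 s

value=235.0 s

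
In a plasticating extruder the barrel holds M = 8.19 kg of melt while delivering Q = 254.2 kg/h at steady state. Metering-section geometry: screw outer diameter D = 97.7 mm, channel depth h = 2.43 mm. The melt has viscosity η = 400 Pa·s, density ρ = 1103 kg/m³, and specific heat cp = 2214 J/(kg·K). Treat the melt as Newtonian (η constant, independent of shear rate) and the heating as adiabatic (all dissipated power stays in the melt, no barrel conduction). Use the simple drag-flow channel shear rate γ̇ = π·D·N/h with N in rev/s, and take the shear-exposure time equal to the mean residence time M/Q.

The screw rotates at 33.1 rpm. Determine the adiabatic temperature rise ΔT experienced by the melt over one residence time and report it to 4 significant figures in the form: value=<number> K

Q_s = Q / 3600 = 254.2 / 3600 = 0.0706111 kg/s
t_res = M / Q_s = 8.19 ÷ 0.0706111 = 115.987 s
D = 97.7 mm = 0.0977 m;  h = 2.43 mm = 0.00243 m;  N = 33.1 rpm / 60 = 0.551667 rev/s
Shear rate: γ̇ = πDN/h = π·0.0977·0.551667/0.00243 = 69.6811 s⁻¹
ΔT = η·γ̇²·t_res/(ρ·cp) = [400 × 69.6811² × 115.987] / [1103 × 2214] = 92.246 K

value=92.25 K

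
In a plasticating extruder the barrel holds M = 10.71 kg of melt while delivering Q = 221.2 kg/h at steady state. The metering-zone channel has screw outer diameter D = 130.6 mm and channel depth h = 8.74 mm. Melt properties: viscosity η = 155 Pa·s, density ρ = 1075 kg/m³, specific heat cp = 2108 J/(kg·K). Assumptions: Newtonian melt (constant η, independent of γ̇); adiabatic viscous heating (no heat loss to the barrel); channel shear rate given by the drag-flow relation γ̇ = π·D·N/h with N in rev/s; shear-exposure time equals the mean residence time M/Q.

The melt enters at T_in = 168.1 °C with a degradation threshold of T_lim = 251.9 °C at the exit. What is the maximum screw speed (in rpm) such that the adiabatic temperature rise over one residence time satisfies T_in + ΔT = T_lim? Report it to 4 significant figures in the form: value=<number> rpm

value=107.2 rpm

Throughput in SI: Q_s = 221.2 kg/h ÷ 3600 s/h = 0.0614444 kg/s
Mean residence time: t_res = M/Q_s = 10.71 kg / 0.0614444 kg/s = 174.304 s
Convert to metres: D = 0.1306 m, h = 0.00874 m
Allowable rise: ΔT_a = T_lim − T_in = 251.9 − 168.1 = 83.8 K
γ̇_max² = ΔT_a·ρ·cp / (η·t_res) = [83.8 × 1075 × 2108] / [155 × 174.304] = 7028.85 s⁻²
Take the square root: γ̇_max = √(7028.85) = 83.8383 s⁻¹
Solve γ̇ = πDN/h for N: N_max = γ̇_max·h/(π·D) = 83.8383 × 0.00874 / (π × 0.1306) = 1.78591 rev/s = 107.155 rpm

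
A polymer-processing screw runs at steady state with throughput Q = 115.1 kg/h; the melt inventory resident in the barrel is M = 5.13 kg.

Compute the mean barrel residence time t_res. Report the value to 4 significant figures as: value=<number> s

Throughput in SI: Q_s = 115.1 kg/h ÷ 3600 s/h = 0.0319722 kg/s
t_res = M / Q_s = 5.13 ÷ 0.0319722 = 160.452 s

value=160.5 s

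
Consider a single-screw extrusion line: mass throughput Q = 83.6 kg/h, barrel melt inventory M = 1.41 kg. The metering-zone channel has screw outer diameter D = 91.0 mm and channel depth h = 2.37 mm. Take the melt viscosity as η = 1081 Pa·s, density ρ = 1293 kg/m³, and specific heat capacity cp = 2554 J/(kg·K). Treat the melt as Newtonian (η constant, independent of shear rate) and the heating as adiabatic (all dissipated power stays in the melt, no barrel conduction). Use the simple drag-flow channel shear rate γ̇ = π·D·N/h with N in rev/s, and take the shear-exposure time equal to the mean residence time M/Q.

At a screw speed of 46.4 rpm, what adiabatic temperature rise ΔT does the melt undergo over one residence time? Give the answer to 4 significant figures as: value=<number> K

Convert throughput: Q = 83.6 kg/h = 83.6/3600 = 0.0232222 kg/s
t_res = M / Q_s = 1.41 / 0.0232222 = 60.7177 s
Geometry in metres: D = 91.0 mm → 0.091 m, h = 2.37 mm → 0.00237 m; screw speed N = 46.4 rpm = 0.773333 rev/s
Shear rate: γ̇ = πDN/h = π·0.091·0.773333/0.00237 = 93.2845 s⁻¹
Adiabatic rise: ΔT = η γ̇² t_res / (ρ cp) = 1081·(93.2845)²·60.7177 / (1293·2554) = 172.958 K

value=173.0 K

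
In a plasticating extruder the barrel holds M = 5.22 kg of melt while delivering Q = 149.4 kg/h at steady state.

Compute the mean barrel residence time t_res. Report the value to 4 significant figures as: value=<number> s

value=125.8 s

Throughput in SI: Q_s = 149.4 kg/h ÷ 3600 s/h = 0.0415 kg/s
Mean residence time: t_res = M/Q_s = 5.22 kg / 0.0415 kg/s = 125.783 s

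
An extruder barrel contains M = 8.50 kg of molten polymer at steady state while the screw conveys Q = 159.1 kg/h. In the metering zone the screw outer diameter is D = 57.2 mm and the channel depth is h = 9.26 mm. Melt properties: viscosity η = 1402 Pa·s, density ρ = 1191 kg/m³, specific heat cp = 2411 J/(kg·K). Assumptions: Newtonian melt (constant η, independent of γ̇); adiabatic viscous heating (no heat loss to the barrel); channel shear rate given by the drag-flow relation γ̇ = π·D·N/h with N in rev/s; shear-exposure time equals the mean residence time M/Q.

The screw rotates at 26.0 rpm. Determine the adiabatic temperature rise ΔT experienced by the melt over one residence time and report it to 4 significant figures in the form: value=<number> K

Q_s = Q / 3600 = 159.1 / 3600 = 0.0441944 kg/s
Mean residence time: t_res = M/Q_s = 8.50 kg / 0.0441944 kg/s = 192.332 s
Geometry in metres: D = 57.2 mm → 0.0572 m, h = 9.26 mm → 0.00926 m; screw speed N = 26.0 rpm = 0.433333 rev/s
γ̇ = π·D·N / h = π · 0.0572 · 0.433333 / 0.00926 = 8.40925 s⁻¹
ΔT = η·γ̇²·t_res/(ρ·cp) = [1402 × 8.40925² × 192.332] / [1191 × 2411] = 6.64055 K

value=6.641 K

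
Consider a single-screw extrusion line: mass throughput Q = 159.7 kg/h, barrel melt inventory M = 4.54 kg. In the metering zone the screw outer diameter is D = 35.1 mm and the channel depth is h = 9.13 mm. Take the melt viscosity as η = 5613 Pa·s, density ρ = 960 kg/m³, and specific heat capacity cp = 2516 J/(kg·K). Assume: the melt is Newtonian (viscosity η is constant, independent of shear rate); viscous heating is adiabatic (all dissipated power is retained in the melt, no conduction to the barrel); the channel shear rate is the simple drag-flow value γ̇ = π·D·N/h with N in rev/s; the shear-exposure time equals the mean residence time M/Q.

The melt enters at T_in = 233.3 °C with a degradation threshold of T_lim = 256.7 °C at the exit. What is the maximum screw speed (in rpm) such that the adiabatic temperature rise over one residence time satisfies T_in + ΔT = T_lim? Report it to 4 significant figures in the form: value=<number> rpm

value=49.28 rpm

Q_s = Q / 3600 = 159.7 / 3600 = 0.0443611 kg/s
t_res = M / Q_s = 4.54 / 0.0443611 = 102.342 s
Geometry in SI: D = 35.1 mm → 0.0351 m, h = 9.13 mm → 0.00913 m
ΔT_a = T_lim − T_in = 256.7 °C − 233.3 °C = 23.4 K
γ̇_max² = ΔT_a·ρ·cp / (η·t_res) = [23.4 × 960 × 2516] / [5613 × 102.342] = 98.3896 s⁻²
γ̇_max = sqrt(98.3896) = 9.91915 s⁻¹
Solve γ̇ = πDN/h for N: N_max = γ̇_max·h/(π·D) = 9.91915 × 0.00913 / (π × 0.0351) = 0.821275 rev/s = 49.2765 rpm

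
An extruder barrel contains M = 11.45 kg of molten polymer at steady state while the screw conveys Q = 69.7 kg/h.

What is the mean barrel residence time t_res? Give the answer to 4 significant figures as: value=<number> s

Convert throughput: Q = 69.7 kg/h = 69.7/3600 = 0.0193611 kg/s
t_res = M / Q_s = 11.45 ÷ 0.0193611 = 591.392 s

value=591.4 s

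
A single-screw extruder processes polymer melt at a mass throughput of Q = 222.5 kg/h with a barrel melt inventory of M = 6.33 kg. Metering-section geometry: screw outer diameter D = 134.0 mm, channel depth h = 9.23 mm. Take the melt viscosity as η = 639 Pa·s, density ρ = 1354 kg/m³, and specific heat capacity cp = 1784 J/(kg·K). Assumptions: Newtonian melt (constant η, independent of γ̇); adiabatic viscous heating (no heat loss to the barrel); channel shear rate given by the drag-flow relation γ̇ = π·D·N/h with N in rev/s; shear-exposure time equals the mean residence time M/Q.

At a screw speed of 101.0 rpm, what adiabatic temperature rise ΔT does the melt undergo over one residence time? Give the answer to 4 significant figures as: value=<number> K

Q_s = Q / 3600 = 222.5 / 3600 = 0.0618056 kg/s
Mean residence time: t_res = M/Q_s = 6.33 kg / 0.0618056 kg/s = 102.418 s
Geometry in metres: D = 134.0 mm → 0.134 m, h = 9.23 mm → 0.00923 m; screw speed N = 101.0 rpm = 1.68333 rev/s
γ̇ = π D N / h = (π)(0.134)(1.68333) / 0.00923 = 76.7756 s⁻¹
Adiabatic rise: ΔT = η γ̇² t_res / (ρ cp) = 639·(76.7756)²·102.418 / (1354·1784) = 159.702 K

value=159.7 K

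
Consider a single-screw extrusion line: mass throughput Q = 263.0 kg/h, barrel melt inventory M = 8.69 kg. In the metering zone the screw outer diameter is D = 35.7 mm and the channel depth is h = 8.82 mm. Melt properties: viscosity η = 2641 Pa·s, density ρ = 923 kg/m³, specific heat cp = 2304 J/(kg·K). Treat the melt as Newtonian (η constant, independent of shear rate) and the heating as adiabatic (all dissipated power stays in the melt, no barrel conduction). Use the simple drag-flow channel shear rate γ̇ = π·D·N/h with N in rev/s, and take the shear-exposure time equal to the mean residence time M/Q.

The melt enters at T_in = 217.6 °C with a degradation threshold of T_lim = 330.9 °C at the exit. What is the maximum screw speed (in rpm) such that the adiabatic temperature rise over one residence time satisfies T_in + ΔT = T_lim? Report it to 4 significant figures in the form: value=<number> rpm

value=130.7 rpm

Q_s = Q / 3600 = 263.0 / 3600 = 0.0730556 kg/s
t_res = M / Q_s = 8.69 ÷ 0.0730556 = 118.951 s
D = 35.7 mm = 0.0357 m;  h = 8.82 mm = 0.00882 m
Allowable rise: ΔT_a = T_lim − T_in = 330.9 − 217.6 = 113.3 K
γ̇_max² = ΔT_a·ρ·cp/(η·t_res) = 113.3·923·2304/(2641·118.951) = 766.971 s⁻²
γ̇_max = sqrt(766.971) = 27.6942 s⁻¹
N_max = γ̇_max h / (πD) = 27.6942·0.00882/(π·0.0357) = 2.17791 rev/s → ×60 = 130.675 rpm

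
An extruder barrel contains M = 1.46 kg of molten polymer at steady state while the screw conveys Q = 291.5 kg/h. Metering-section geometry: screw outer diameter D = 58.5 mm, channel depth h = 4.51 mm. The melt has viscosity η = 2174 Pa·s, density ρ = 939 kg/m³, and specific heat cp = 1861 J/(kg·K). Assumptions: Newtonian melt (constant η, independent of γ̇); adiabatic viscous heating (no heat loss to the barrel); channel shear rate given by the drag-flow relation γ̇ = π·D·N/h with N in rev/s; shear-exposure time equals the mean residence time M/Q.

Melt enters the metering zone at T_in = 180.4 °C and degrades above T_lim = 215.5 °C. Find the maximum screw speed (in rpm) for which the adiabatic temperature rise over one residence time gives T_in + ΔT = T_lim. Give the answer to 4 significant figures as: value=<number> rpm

Q_s = Q / 3600 = 291.5 / 3600 = 0.0809722 kg/s
t_res = M / Q_s = 1.46 ÷ 0.0809722 = 18.0309 s
Geometry in SI: D = 58.5 mm → 0.0585 m, h = 4.51 mm → 0.00451 m
ΔT_a = T_lim − T_in = 215.5 °C − 180.4 °C = 35.1 K
γ̇_max² = ΔT_a·ρ·cp / (η·t_res) = [35.1 × 939 × 1861] / [2174 × 18.0309] = 1564.74 s⁻²
Take the square root: γ̇_max = √(1564.74) = 39.5568 s⁻¹
N_max = γ̇_max·h / (π·D) = 39.5568 · 0.00451 / (π · 0.0585) = 0.970716 rev/s = 58.243 rpm

value=58.24 rpm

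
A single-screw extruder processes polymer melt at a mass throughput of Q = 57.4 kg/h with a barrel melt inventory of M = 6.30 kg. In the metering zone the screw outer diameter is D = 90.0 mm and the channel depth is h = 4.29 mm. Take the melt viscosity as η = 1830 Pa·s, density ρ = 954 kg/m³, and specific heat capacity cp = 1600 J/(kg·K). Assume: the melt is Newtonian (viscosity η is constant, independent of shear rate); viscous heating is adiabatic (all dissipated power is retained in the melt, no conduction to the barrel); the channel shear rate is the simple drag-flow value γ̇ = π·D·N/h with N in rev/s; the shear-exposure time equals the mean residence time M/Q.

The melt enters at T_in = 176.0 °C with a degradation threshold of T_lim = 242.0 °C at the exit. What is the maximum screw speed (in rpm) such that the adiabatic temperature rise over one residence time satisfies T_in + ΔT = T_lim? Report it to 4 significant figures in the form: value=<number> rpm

value=10.75 rpm

Q_s = Q / 3600 = 57.4 / 3600 = 0.0159444 kg/s
t_res = M / Q_s = 6.30 ÷ 0.0159444 = 395.122 s
Geometry in SI: D = 90.0 mm → 0.09 m, h = 4.29 mm → 0.00429 m
ΔT_a = T_lim − T_in = 242.0 − 176.0 = 66 K
γ̇_max² = ΔT_a·ρ·cp / (η·t_res) = [66 × 954 × 1600] / [1830 × 395.122] = 139.325 s⁻²
γ̇_max = sqrt(139.325) = 11.8036 s⁻¹
N_max = γ̇_max h / (πD) = 11.8036·0.00429/(π·0.09) = 0.179094 rev/s → ×60 = 10.7456 rpm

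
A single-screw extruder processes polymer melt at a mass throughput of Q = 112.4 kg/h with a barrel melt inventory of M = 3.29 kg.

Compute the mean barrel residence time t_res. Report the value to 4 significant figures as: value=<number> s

value=105.4 s

Throughput in SI: Q_s = 112.4 kg/h ÷ 3600 s/h = 0.0312222 kg/s
t_res = M / Q_s = 3.29 / 0.0312222 = 105.374 s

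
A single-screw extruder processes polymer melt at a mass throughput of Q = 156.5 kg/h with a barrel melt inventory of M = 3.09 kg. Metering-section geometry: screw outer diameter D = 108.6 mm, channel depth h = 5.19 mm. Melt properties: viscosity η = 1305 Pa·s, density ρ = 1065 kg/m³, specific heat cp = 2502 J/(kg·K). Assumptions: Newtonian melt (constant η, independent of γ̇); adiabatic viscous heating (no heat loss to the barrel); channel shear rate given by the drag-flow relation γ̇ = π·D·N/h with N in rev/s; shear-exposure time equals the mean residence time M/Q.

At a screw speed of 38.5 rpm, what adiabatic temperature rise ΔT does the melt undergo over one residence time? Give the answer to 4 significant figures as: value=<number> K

Throughput in SI: Q_s = 156.5 kg/h ÷ 3600 s/h = 0.0434722 kg/s
t_res = M / Q_s = 3.09 ÷ 0.0434722 = 71.0799 s
Geometry in metres: D = 108.6 mm → 0.1086 m, h = 5.19 mm → 0.00519 m; screw speed N = 38.5 rpm = 0.641667 rev/s
γ̇ = π D N / h = (π)(0.1086)(0.641667) / 0.00519 = 42.1815 s⁻¹
Adiabatic rise: ΔT = η γ̇² t_res / (ρ cp) = 1305·(42.1815)²·71.0799 / (1065·2502) = 61.939 K

value=61.94 K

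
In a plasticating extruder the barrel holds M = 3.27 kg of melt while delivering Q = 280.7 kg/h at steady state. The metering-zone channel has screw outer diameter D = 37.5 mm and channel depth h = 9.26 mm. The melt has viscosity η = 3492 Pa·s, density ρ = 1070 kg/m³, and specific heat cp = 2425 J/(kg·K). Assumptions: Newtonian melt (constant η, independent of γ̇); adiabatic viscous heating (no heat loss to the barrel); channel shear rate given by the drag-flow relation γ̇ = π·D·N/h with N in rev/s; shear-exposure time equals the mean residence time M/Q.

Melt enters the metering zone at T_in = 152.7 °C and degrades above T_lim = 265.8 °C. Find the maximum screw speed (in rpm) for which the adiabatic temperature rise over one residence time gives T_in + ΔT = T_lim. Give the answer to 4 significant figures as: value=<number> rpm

Convert throughput: Q = 280.7 kg/h = 280.7/3600 = 0.0779722 kg/s
t_res = M / Q_s = 3.27 / 0.0779722 = 41.938 s
Convert to metres: D = 0.0375 m, h = 0.00926 m
ΔT_a = T_lim − T_in = 265.8 °C − 152.7 °C = 113.1 K
Invert ΔT = ηγ̇²t_res/(ρcp) for γ̇: γ̇_max² = ΔT_a ρ cp / (η t_res) = 113.1·1070·2425 / (3492·41.938) = 2003.9 s⁻²
Take the square root: γ̇_max = √(2003.9) = 44.7649 s⁻¹
N_max = γ̇_max·h / (π·D) = 44.7649 · 0.00926 / (π · 0.0375) = 3.51858 rev/s = 211.115 rpm

value=211.1 rpm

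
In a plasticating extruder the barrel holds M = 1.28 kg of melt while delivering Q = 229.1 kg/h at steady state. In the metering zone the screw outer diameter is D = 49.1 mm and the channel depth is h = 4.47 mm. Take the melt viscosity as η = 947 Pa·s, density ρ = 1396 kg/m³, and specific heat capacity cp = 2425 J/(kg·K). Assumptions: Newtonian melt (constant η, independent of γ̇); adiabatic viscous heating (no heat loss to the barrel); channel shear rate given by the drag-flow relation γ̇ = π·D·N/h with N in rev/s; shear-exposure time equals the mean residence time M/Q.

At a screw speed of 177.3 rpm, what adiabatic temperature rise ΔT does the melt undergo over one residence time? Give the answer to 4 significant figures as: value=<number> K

value=58.51 K

Convert throughput: Q = 229.1 kg/h = 229.1/3600 = 0.0636389 kg/s
t_res = M / Q_s = 1.28 / 0.0636389 = 20.1135 s
D = 49.1 mm = 0.0491 m;  h = 4.47 mm = 0.00447 m;  N = 177.3 rpm / 60 = 2.955 rev/s
Shear rate: γ̇ = πDN/h = π·0.0491·2.955/0.00447 = 101.972 s⁻¹
ΔT = η·γ̇²·t_res/(ρ·cp) = [947 × 101.972² × 20.1135] / [1396 × 2425] = 58.5063 K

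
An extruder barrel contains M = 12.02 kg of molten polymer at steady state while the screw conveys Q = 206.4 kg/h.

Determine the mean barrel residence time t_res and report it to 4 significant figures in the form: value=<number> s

value=209.7 s

Q_s = Q / 3600 = 206.4 / 3600 = 0.0573333 kg/s
t_res = M / Q_s = 12.02 / 0.0573333 = 209.651 s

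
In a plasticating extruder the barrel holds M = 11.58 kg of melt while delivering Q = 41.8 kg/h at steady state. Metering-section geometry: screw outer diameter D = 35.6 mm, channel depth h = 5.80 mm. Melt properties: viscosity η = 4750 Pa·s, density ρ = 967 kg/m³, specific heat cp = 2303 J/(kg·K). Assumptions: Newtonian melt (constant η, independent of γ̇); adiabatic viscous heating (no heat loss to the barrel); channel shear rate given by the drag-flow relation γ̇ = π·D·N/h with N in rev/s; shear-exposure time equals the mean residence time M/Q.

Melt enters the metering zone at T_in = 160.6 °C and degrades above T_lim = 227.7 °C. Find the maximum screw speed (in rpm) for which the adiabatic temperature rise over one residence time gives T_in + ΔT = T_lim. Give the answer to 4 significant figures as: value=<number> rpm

Convert throughput: Q = 41.8 kg/h = 41.8/3600 = 0.0116111 kg/s
t_res = M / Q_s = 11.58 / 0.0116111 = 997.321 s
Geometry in SI: D = 35.6 mm → 0.0356 m, h = 5.80 mm → 0.0058 m
Allowable rise: ΔT_a = T_lim − T_in = 227.7 − 160.6 = 67.1 K
Invert ΔT = ηγ̇²t_res/(ρcp) for γ̇: γ̇_max² = ΔT_a ρ cp / (η t_res) = 67.1·967·2303 / (4750·997.321) = 31.5438 s⁻²
γ̇_max = √31.5438 = 5.61639 s⁻¹
Solve γ̇ = πDN/h for N: N_max = γ̇_max·h/(π·D) = 5.61639 × 0.0058 / (π × 0.0356) = 0.291263 rev/s = 17.4758 rpm

value=17.48 rpm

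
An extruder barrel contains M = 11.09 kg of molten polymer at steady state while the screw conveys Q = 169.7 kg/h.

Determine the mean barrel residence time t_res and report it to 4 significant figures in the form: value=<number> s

value=235.3 s

Convert throughput: Q = 169.7 kg/h = 169.7/3600 = 0.0471389 kg/s
Mean residence time: t_res = M/Q_s = 11.09 kg / 0.0471389 kg/s = 235.262 s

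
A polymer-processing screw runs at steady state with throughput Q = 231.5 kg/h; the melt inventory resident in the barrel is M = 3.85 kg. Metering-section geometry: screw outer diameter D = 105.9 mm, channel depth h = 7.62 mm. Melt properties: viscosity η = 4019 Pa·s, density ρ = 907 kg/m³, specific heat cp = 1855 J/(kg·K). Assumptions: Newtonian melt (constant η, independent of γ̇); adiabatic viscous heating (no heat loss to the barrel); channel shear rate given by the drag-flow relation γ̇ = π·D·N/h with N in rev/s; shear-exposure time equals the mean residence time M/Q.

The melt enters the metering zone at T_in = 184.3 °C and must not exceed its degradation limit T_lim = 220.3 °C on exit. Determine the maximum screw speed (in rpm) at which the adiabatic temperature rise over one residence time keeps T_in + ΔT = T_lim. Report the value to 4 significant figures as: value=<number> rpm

Convert throughput: Q = 231.5 kg/h = 231.5/3600 = 0.0643056 kg/s
t_res = M / Q_s = 3.85 ÷ 0.0643056 = 59.8704 s
D = 105.9 mm = 0.1059 m;  h = 7.62 mm = 0.00762 m
ΔT_a = T_lim − T_in = 220.3 − 184.3 = 36 K
Invert ΔT = ηγ̇²t_res/(ρcp) for γ̇: γ̇_max² = ΔT_a ρ cp / (η t_res) = 36·907·1855 / (4019·59.8704) = 251.723 s⁻²
Take the square root: γ̇_max = √(251.723) = 15.8658 s⁻¹
Solve γ̇ = πDN/h for N: N_max = γ̇_max·h/(π·D) = 15.8658 × 0.00762 / (π × 0.1059) = 0.363388 rev/s = 21.8033 rpm

value=21.80 rpm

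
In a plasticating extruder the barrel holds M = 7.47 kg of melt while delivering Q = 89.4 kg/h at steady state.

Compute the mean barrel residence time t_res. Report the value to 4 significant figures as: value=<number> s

Convert throughput: Q = 89.4 kg/h = 89.4/3600 = 0.0248333 kg/s
Mean residence time: t_res = M/Q_s = 7.47 kg / 0.0248333 kg/s = 300.805 s

value=300.8 s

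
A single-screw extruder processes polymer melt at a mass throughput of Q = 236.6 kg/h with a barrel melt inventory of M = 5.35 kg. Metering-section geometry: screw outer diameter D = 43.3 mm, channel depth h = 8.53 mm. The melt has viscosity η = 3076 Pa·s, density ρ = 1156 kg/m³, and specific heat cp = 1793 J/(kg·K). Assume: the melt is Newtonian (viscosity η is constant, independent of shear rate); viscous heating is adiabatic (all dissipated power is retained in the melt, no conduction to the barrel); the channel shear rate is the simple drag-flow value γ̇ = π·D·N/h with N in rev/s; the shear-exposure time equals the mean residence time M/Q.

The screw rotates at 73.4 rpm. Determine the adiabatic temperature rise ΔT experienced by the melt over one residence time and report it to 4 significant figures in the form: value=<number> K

Convert throughput: Q = 236.6 kg/h = 236.6/3600 = 0.0657222 kg/s
t_res = M / Q_s = 5.35 ÷ 0.0657222 = 81.4032 s
D = 43.3 mm = 0.0433 m;  h = 8.53 mm = 0.00853 m;  N = 73.4 rpm / 60 = 1.22333 rev/s
γ̇ = π·D·N / h = π · 0.0433 · 1.22333 / 0.00853 = 19.5089 s⁻¹
ΔT = η·γ̇²·t_res / (ρ·cp) = 3076 · (19.5089)² · 81.4032 / (1156 · 1793) = 45.9787 K

value=45.98 K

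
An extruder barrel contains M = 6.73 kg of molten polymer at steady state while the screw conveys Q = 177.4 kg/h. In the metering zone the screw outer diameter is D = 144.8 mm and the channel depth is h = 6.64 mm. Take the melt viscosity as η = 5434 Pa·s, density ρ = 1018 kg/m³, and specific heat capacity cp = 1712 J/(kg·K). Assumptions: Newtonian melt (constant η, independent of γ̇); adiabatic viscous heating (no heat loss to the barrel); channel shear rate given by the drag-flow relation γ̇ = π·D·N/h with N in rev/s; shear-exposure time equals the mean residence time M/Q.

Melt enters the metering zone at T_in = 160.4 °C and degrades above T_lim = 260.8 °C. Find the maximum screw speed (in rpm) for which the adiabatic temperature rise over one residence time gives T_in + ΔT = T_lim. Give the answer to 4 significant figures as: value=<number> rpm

value=13.45 rpm

Throughput in SI: Q_s = 177.4 kg/h ÷ 3600 s/h = 0.0492778 kg/s
t_res = M / Q_s = 6.73 / 0.0492778 = 136.573 s
Geometry in SI: D = 144.8 mm → 0.1448 m, h = 6.64 mm → 0.00664 m
Allowable rise: ΔT_a = T_lim − T_in = 260.8 − 160.4 = 100.4 K
Invert ΔT = ηγ̇²t_res/(ρcp) for γ̇: γ̇_max² = ΔT_a ρ cp / (η t_res) = 100.4·1018·1712 / (5434·136.573) = 235.777 s⁻²
γ̇_max = √235.777 = 15.355 s⁻¹
Solve γ̇ = πDN/h for N: N_max = γ̇_max·h/(π·D) = 15.355 × 0.00664 / (π × 0.1448) = 0.22413 rev/s = 13.4478 rpm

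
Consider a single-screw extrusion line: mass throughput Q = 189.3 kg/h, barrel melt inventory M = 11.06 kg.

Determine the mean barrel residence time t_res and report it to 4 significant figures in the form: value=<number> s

value=210.3 s

Convert throughput: Q = 189.3 kg/h = 189.3/3600 = 0.0525833 kg/s
Mean residence time: t_res = M/Q_s = 11.06 kg / 0.0525833 kg/s = 210.333 s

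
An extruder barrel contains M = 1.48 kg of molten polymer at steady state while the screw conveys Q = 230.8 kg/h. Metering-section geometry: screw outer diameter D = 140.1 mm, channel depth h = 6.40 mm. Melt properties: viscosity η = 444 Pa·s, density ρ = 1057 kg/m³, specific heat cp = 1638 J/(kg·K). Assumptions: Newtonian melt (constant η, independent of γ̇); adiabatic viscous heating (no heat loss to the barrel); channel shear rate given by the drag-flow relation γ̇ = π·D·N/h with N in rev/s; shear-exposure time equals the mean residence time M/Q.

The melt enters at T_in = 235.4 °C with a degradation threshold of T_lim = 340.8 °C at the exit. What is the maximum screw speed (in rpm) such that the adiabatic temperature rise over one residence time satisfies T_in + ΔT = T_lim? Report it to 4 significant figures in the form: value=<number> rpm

value=116.4 rpm

Throughput in SI: Q_s = 230.8 kg/h ÷ 3600 s/h = 0.0641111 kg/s
Mean residence time: t_res = M/Q_s = 1.48 kg / 0.0641111 kg/s = 23.0849 s
D = 140.1 mm = 0.1401 m;  h = 6.40 mm = 0.0064 m
ΔT_a = T_lim − T_in = 340.8 − 235.4 = 105.4 K
Invert ΔT = ηγ̇²t_res/(ρcp) for γ̇: γ̇_max² = ΔT_a ρ cp / (η t_res) = 105.4·1057·1638 / (444·23.0849) = 17804 s⁻²
γ̇_max = sqrt(17804) = 133.432 s⁻¹
N_max = γ̇_max h / (πD) = 133.432·0.0064/(π·0.1401) = 1.94022 rev/s → ×60 = 116.413 rpm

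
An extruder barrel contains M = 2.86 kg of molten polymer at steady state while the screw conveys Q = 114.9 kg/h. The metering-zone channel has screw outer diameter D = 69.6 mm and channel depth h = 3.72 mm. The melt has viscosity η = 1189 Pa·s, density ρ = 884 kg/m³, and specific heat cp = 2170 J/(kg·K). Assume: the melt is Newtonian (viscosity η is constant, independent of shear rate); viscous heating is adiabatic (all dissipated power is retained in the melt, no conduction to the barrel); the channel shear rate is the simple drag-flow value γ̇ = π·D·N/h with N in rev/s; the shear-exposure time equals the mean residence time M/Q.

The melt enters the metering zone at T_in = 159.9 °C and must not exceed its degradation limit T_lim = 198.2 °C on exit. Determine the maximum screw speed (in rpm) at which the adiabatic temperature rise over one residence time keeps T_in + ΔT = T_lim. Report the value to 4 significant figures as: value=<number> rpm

value=26.81 rpm

Convert throughput: Q = 114.9 kg/h = 114.9/3600 = 0.0319167 kg/s
t_res = M / Q_s = 2.86 ÷ 0.0319167 = 89.6084 s
Convert to metres: D = 0.0696 m, h = 0.00372 m
ΔT_a = T_lim − T_in = 198.2 − 159.9 = 38.3 K
γ̇_max² = ΔT_a·ρ·cp / (η·t_res) = [38.3 × 884 × 2170] / [1189 × 89.6084] = 689.573 s⁻²
γ̇_max = sqrt(689.573) = 26.2597 s⁻¹
N_max = γ̇_max·h / (π·D) = 26.2597 · 0.00372 / (π · 0.0696) = 0.44676 rev/s = 26.8056 rpm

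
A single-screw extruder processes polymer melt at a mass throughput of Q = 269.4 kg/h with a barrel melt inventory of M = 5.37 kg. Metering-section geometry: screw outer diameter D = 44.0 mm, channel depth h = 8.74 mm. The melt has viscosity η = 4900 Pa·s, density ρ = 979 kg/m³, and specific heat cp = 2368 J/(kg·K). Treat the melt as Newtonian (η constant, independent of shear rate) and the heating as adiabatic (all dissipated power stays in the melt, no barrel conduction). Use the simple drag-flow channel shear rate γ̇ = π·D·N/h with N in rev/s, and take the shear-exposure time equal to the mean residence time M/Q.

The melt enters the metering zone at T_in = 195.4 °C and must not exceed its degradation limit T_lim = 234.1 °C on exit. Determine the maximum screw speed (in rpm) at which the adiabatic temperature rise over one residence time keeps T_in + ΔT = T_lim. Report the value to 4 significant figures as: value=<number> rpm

value=60.60 rpm

Throughput in SI: Q_s = 269.4 kg/h ÷ 3600 s/h = 0.0748333 kg/s
t_res = M / Q_s = 5.37 / 0.0748333 = 71.7595 s
Convert to metres: D = 0.044 m, h = 0.00874 m
ΔT_a = T_lim − T_in = 234.1 °C − 195.4 °C = 38.7 K
γ̇_max² = ΔT_a·ρ·cp / (η·t_res) = [38.7 × 979 × 2368] / [4900 × 71.7595] = 255.153 s⁻²
Take the square root: γ̇_max = √(255.153) = 15.9735 s⁻¹
N_max = γ̇_max·h / (π·D) = 15.9735 · 0.00874 / (π · 0.044) = 1.00997 rev/s = 60.5983 rpm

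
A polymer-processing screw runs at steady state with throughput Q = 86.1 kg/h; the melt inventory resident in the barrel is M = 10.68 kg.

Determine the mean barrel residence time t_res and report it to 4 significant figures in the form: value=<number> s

value=446.6 s

Q_s = Q / 3600 = 86.1 / 3600 = 0.0239167 kg/s
Mean residence time: t_res = M/Q_s = 10.68 kg / 0.0239167 kg/s = 446.551 s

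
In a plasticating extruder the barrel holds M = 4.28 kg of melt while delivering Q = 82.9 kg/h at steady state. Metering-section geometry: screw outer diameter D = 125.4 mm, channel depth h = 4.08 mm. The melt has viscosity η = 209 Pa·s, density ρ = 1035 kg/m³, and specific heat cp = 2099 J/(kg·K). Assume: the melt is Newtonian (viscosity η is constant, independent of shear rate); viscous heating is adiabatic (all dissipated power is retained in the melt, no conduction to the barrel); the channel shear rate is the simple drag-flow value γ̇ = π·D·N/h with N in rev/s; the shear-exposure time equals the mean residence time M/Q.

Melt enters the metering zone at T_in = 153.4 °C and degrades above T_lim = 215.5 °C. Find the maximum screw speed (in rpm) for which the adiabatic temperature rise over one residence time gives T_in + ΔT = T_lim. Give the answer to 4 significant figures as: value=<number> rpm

Throughput in SI: Q_s = 82.9 kg/h ÷ 3600 s/h = 0.0230278 kg/s
Mean residence time: t_res = M/Q_s = 4.28 kg / 0.0230278 kg/s = 185.862 s
Geometry in SI: D = 125.4 mm → 0.1254 m, h = 4.08 mm → 0.00408 m
ΔT_a = T_lim − T_in = 215.5 °C − 153.4 °C = 62.1 K
Invert ΔT = ηγ̇²t_res/(ρcp) for γ̇: γ̇_max² = ΔT_a ρ cp / (η t_res) = 62.1·1035·2099 / (209·185.862) = 3473.01 s⁻²
Take the square root: γ̇_max = √(3473.01) = 58.9323 s⁻¹
Solve γ̇ = πDN/h for N: N_max = γ̇_max·h/(π·D) = 58.9323 × 0.00408 / (π × 0.1254) = 0.610332 rev/s = 36.6199 rpm

value=36.62 rpm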